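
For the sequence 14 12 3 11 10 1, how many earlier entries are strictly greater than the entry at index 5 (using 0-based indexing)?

5 such elements

The element at index 5 is 1.
Elements before it: 14, 12, 3, 11, 10
Those larger than 1: 14, 12, 3, 11, 10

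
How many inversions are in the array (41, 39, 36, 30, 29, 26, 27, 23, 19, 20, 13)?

For each element, count later entries that are smaller:
41: 10
39: 9
36: 8
30: 7
29: 6
26: 4
27: 4
23: 3
19: 1
20: 1
13: 0
Sum: 10 + 9 + 8 + 7 + 6 + 4 + 4 + 3 + 1 + 1 + 0 = 53

53 inversions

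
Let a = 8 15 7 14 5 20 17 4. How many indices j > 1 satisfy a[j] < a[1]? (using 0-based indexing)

The element at index 1 is 15.
Elements after it: 7, 14, 5, 20, 17, 4
Those smaller than 15: 7, 14, 5, 4

4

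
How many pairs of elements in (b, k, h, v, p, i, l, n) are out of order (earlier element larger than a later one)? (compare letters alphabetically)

9 inversions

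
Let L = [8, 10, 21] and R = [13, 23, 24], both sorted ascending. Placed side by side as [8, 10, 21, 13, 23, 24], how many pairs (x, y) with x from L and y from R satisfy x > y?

1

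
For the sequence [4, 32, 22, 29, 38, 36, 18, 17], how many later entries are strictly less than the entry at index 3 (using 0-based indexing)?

The element at index 3 is 29.
Elements after it: 38, 36, 18, 17
Those smaller than 29: 18, 17

2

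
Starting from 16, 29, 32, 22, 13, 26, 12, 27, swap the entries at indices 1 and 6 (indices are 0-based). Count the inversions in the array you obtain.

There are 9 inversions.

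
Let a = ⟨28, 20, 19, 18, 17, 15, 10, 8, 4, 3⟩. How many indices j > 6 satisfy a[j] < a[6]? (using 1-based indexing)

4

The element at index 6 is 15.
Elements after it: 10, 8, 4, 3
Those smaller than 15: 10, 8, 4, 3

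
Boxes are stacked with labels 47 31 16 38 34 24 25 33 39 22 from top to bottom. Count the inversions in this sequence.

Element-by-element contributions:
47 → 31, 16, 38, 34, 24, 25, 33, 39, 22 → 9
31 → 16, 24, 25, 22 → 4
16 → none → 0
38 → 34, 24, 25, 33, 22 → 5
34 → 24, 25, 33, 22 → 4
24 → 22 → 1
25 → 22 → 1
33 → 22 → 1
39 → 22 → 1
22 → none → 0
Sum: 9 + 4 + 0 + 5 + 4 + 1 + 1 + 1 + 1 + 0 = 26

There are 26 inversions.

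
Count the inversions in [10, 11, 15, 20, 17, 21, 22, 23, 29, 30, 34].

1 out-of-order pair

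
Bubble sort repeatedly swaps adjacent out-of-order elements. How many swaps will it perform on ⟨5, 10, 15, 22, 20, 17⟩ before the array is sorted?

3 adjacent swaps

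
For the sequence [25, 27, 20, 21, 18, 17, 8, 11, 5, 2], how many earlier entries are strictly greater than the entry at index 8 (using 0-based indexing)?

8 such elements

The element at index 8 is 5.
Elements before it: 25, 27, 20, 21, 18, 17, 8, 11
Those larger than 5: 25, 27, 20, 21, 18, 17, 8, 11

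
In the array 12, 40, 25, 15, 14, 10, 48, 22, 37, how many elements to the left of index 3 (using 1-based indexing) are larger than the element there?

The element at index 3 is 25.
Elements before it: 12, 40
Those larger than 25: 40

1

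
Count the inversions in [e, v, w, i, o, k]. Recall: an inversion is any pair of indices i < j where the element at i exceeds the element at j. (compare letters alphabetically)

Listing every pair i<j with a[i]>a[j] (using 1-based positions):
(2,4): v > i
(2,5): v > o
(2,6): v > k
(3,4): w > i
(3,5): w > o
(3,6): w > k
(5,6): o > k
That's 7 pairs.

7 inversions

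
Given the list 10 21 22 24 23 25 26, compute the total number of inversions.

Listing every pair i<j with a[i]>a[j] (using 0-based positions):
(3,4): 24 > 23
That's 1 pair.

1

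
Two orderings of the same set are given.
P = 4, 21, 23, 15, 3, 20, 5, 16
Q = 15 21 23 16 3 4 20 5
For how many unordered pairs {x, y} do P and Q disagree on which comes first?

10 disagreeing pairs

Assign each item its position (1..8) in the first ordering, then rewrite the second ordering as that position sequence:
positions: 4→1, 21→2, 23→3, 15→4, 3→5, 20→6, 5→7, 16→8
second ordering as positions: [4, 2, 3, 8, 5, 1, 6, 7]
Discordant pairs = inversions in this position sequence.
4: 2, 3, 1 → 3
2: 1 → 1
3: 1 → 1
8: 5, 1, 6, 7 → 4
5: 1 → 1
1: 0
6: 0
7: 0
Total: 3 + 1 + 1 + 4 + 1 + 0 + 0 + 0 = 10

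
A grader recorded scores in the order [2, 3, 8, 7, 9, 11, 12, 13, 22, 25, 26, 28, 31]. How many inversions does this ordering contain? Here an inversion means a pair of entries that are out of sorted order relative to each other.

1

For each element, count later entries that are smaller:
2: 0
3: 0
8: 1
7: 0
9: 0
11: 0
12: 0
13: 0
22: 0
25: 0
26: 0
28: 0
31: 0
Sum: 0 + 0 + 1 + 0 + 0 + 0 + 0 + 0 + 0 + 0 + 0 + 0 + 0 = 1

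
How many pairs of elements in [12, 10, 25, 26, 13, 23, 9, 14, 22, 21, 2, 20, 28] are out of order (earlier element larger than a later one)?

Sweep left to right; for each value list the smaller values that follow it:
12: 3
10: 2
25: 8
26: 8
13: 2
23: 6
9: 1
14: 1
22: 3
21: 2
2: 0
20: 0
28: 0
Sum: 3 + 2 + 8 + 8 + 2 + 6 + 1 + 1 + 3 + 2 + 0 + 0 + 0 = 36

There are 36 out-of-order pairs.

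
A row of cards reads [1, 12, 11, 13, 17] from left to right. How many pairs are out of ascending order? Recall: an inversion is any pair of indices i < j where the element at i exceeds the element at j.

1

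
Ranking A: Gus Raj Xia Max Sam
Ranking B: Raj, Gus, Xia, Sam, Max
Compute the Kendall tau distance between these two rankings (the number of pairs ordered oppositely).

Discordant pairs: 2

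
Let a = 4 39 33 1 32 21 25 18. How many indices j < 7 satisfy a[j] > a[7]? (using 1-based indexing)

3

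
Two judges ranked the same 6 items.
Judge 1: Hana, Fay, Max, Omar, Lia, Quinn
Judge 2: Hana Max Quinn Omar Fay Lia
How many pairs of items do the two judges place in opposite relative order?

Assign each item its position (1..6) in the first ordering, then rewrite the second ordering as that position sequence:
positions: Hana→1, Fay→2, Max→3, Omar→4, Lia→5, Quinn→6
second ordering as positions: [1, 3, 6, 4, 2, 5]
Discordant pairs = inversions in this position sequence.
1: 0
3: 2 → 1
6: 4, 2, 5 → 3
4: 2 → 1
2: 0
5: 0
Total: 0 + 1 + 3 + 1 + 0 + 0 = 5

5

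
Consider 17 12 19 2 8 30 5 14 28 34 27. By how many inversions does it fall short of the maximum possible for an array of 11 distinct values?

36

Maximum inversions for 11 distinct elements is C(11, 2) = 11·10/2 = 55.
Current inversions — for each element, count later smaller elements:
17: 5
12: 3
19: 4
2: 0
8: 1
30: 4
5: 0
14: 0
28: 1
34: 1
27: 0
Current total: 5 + 3 + 4 + 0 + 1 + 4 + 0 + 0 + 1 + 1 + 0 = 19
Shortfall: 55 − 19 = 36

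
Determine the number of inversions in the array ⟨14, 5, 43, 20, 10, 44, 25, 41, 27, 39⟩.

15

For each element, count later entries that are smaller:
14 → 5, 10 → 2
5 → none → 0
43 → 20, 10, 25, 41, 27, 39 → 6
20 → 10 → 1
10 → none → 0
44 → 25, 41, 27, 39 → 4
25 → none → 0
41 → 27, 39 → 2
27 → none → 0
39 → none → 0
Sum: 2 + 0 + 6 + 1 + 0 + 4 + 0 + 2 + 0 + 0 = 15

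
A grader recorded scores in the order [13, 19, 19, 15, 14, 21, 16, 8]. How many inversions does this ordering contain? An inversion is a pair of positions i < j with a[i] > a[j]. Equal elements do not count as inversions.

15

Element-by-element contributions:
13: 1
19: 4
19: 4
15: 2
14: 1
21: 2
16: 1
8: 0
Sum: 1 + 4 + 4 + 2 + 1 + 2 + 1 + 0 = 15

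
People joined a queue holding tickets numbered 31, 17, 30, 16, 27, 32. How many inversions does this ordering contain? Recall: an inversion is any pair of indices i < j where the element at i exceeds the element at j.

Element-by-element contributions:
31: 4
17: 1
30: 2
16: 0
27: 0
32: 0
Sum: 4 + 1 + 2 + 0 + 0 + 0 = 7

7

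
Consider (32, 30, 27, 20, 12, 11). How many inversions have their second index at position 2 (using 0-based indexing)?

The element at index 2 is 27.
Elements before it: 32, 30
Those larger than 27: 32, 30

2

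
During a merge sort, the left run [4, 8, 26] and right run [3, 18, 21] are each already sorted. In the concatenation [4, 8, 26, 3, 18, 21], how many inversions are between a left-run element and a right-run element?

Take each right-half value and tally the left-half values above it:
r = 3: 4, 8, 26 → 3
r = 18: 26 → 1
r = 21: 26 → 1
Cross-inversions: 3 + 1 + 1 = 5

5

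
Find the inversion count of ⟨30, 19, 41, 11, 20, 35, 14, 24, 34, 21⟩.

For each element, count later entries that are smaller:
30 → 19, 11, 20, 14, 24, 21 → 6
19 → 11, 14 → 2
41 → 11, 20, 35, 14, 24, 34, 21 → 7
11 → none → 0
20 → 14 → 1
35 → 14, 24, 34, 21 → 4
14 → none → 0
24 → 21 → 1
34 → 21 → 1
21 → none → 0
Sum: 6 + 2 + 7 + 0 + 1 + 4 + 0 + 1 + 1 + 0 = 22

22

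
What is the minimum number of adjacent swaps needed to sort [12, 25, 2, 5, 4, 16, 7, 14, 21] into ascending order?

There are 14 swaps.

Each adjacent swap fixes exactly one inversion, so the minimum swap count equals the number of inversions.
Count inversions — for each element, later elements that are smaller:
12: 2, 5, 4, 7 → 4
25: 2, 5, 4, 16, 7, 14, 21 → 7
2: none → 0
5: 4 → 1
4: none → 0
16: 7, 14 → 2
7: none → 0
14: none → 0
21: none → 0
Total inversions: 4 + 7 + 0 + 1 + 0 + 2 + 0 + 0 + 0 = 14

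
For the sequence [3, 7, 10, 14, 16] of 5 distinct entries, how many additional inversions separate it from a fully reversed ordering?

10

Maximum inversions for 5 distinct elements is C(5, 2) = 5·4/2 = 10.
Current inversions — for each element, count later smaller elements:
3: 0
7: 0
10: 0
14: 0
16: 0
Current total: 0 + 0 + 0 + 0 + 0 = 0
Shortfall: 10 − 0 = 10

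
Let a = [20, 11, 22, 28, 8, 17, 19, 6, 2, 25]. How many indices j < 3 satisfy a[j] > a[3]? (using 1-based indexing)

0 such elements

The element at index 3 is 22.
Elements before it: 20, 11
None of them are larger than 22.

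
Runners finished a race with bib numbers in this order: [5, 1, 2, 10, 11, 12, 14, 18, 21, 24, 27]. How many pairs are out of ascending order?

Element-by-element contributions:
5: 2
1: 0
2: 0
10: 0
11: 0
12: 0
14: 0
18: 0
21: 0
24: 0
27: 0
Sum: 2 + 0 + 0 + 0 + 0 + 0 + 0 + 0 + 0 + 0 + 0 = 2

2 inversions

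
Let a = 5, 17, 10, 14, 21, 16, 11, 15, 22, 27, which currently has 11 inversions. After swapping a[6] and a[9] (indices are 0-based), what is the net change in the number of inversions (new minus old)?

Positions 6 and 9 hold 11 and 27; after swapping, the array is [5, 17, 10, 14, 21, 16, 27, 15, 22, 11].
Element-by-element contributions:
5: 0
17: 5
10: 0
14: 1
21: 3
16: 2
27: 3
15: 1
22: 1
11: 0
Sum: 0 + 5 + 0 + 1 + 3 + 2 + 3 + 1 + 1 + 0 = 16
Change: 16 − 11 = +5

+5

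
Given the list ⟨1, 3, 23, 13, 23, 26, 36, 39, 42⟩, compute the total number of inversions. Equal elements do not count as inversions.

Sweep left to right; for each value list the smaller values that follow it:
1: 0
3: 0
23: 1
13: 0
23: 0
26: 0
36: 0
39: 0
42: 0
Sum: 0 + 0 + 1 + 0 + 0 + 0 + 0 + 0 + 0 = 1

1 inversion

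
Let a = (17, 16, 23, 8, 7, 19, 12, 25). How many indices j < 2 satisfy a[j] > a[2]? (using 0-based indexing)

0

The element at index 2 is 23.
Elements before it: 17, 16
None of them are larger than 23.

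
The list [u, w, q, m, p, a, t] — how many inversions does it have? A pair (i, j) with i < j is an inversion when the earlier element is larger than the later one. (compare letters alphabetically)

15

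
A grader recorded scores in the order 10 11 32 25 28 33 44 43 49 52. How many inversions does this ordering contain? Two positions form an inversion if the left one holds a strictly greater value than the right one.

3

Element-by-element contributions:
10: 0
11: 0
32: 2
25: 0
28: 0
33: 0
44: 1
43: 0
49: 0
52: 0
Sum: 0 + 0 + 2 + 0 + 0 + 0 + 1 + 0 + 0 + 0 = 3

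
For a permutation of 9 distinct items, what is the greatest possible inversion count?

The maximum occurs when the array is in strictly decreasing order: every one of the C(9, 2) pairs is inverted.
C(9, 2) = 9·8/2 = 36

36 inversions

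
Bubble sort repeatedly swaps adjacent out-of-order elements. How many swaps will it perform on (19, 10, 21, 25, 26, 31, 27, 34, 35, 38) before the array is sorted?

Minimum adjacent swaps = number of inversions (each swap of adjacent out-of-order elements removes one inversion and no swap can remove more).
Count inversions — for each element, later elements that are smaller:
19: 10 → 1
10: none → 0
21: none → 0
25: none → 0
26: none → 0
31: 27 → 1
27: none → 0
34: none → 0
35: none → 0
38: none → 0
Total inversions: 1 + 0 + 0 + 0 + 0 + 1 + 0 + 0 + 0 + 0 = 2

2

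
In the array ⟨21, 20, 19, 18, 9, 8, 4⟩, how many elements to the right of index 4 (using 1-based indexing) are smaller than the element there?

3

The element at index 4 is 18.
Elements after it: 9, 8, 4
Those smaller than 18: 9, 8, 4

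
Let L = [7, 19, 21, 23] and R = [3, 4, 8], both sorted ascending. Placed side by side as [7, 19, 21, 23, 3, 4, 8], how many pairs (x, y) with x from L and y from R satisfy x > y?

11 split inversions

For each element r of the right run, count left-run elements greater than r:
r = 3: 7, 19, 21, 23 → 4
r = 4: 7, 19, 21, 23 → 4
r = 8: 19, 21, 23 → 3
Cross-inversions: 4 + 4 + 3 = 11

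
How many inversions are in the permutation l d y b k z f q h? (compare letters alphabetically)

17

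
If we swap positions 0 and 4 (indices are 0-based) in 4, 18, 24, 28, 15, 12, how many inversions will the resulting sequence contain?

Positions 0 and 4 hold 4 and 15; after swapping, the array is [15, 18, 24, 28, 4, 12].
Sweep left to right; for each value list the smaller values that follow it:
15: 2
18: 2
24: 2
28: 2
4: 0
12: 0
Sum: 2 + 2 + 2 + 2 + 0 + 0 = 8

8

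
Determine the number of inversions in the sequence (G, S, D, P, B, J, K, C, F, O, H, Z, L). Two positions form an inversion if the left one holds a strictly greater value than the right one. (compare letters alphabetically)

There are 33 inversions.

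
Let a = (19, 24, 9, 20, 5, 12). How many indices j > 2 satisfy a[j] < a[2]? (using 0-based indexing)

1

The element at index 2 is 9.
Elements after it: 20, 5, 12
Those smaller than 9: 5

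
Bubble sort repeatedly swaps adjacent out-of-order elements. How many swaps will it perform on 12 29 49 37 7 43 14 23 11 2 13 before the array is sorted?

Each adjacent swap fixes exactly one inversion, so the minimum swap count equals the number of inversions.
Count inversions — for each element, later elements that are smaller:
12: 7, 11, 2 → 3
29: 7, 14, 23, 11, 2, 13 → 6
49: 37, 7, 43, 14, 23, 11, 2, 13 → 8
37: 7, 14, 23, 11, 2, 13 → 6
7: 2 → 1
43: 14, 23, 11, 2, 13 → 5
14: 11, 2, 13 → 3
23: 11, 2, 13 → 3
11: 2 → 1
2: none → 0
13: none → 0
Total inversions: 3 + 6 + 8 + 6 + 1 + 5 + 3 + 3 + 1 + 0 + 0 = 36

36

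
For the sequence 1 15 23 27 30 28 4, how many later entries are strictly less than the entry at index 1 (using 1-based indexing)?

0

The element at index 1 is 1.
Elements after it: 15, 23, 27, 30, 28, 4
None of them are smaller than 1.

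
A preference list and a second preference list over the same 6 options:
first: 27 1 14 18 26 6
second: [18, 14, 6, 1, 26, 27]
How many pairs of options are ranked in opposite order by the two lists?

10 pairs

Assign each item its position (1..6) in the first ordering, then rewrite the second ordering as that position sequence:
positions: 27→1, 1→2, 14→3, 18→4, 26→5, 6→6
second ordering as positions: [4, 3, 6, 2, 5, 1]
Discordant pairs = inversions in this position sequence.
4: 3, 2, 1 → 3
3: 2, 1 → 2
6: 2, 5, 1 → 3
2: 1 → 1
5: 1 → 1
1: 0
Total: 3 + 2 + 3 + 1 + 1 + 0 = 10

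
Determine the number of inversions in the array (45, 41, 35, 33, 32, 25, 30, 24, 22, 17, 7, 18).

Count, for each position, how many later elements it exceeds:
45 → 41, 35, 33, 32, 25, 30, 24, 22, 17, 7, 18 → 11
41 → 35, 33, 32, 25, 30, 24, 22, 17, 7, 18 → 10
35 → 33, 32, 25, 30, 24, 22, 17, 7, 18 → 9
33 → 32, 25, 30, 24, 22, 17, 7, 18 → 8
32 → 25, 30, 24, 22, 17, 7, 18 → 7
25 → 24, 22, 17, 7, 18 → 5
30 → 24, 22, 17, 7, 18 → 5
24 → 22, 17, 7, 18 → 4
22 → 17, 7, 18 → 3
17 → 7 → 1
7 → none → 0
18 → none → 0
Sum: 11 + 10 + 9 + 8 + 7 + 5 + 5 + 4 + 3 + 1 + 0 + 0 = 63

63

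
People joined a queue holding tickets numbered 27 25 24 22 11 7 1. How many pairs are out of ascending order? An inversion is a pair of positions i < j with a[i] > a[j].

21

Count, for each position, how many later elements it exceeds:
27 → 25, 24, 22, 11, 7, 1 → 6
25 → 24, 22, 11, 7, 1 → 5
24 → 22, 11, 7, 1 → 4
22 → 11, 7, 1 → 3
11 → 7, 1 → 2
7 → 1 → 1
1 → none → 0
Sum: 6 + 5 + 4 + 3 + 2 + 1 + 0 = 21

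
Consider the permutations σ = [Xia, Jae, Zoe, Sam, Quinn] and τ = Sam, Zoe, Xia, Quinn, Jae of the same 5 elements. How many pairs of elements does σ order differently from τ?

Assign each item its position (1..5) in the first ordering, then rewrite the second ordering as that position sequence:
positions: Xia→1, Jae→2, Zoe→3, Sam→4, Quinn→5
second ordering as positions: [4, 3, 1, 5, 2]
Discordant pairs = inversions in this position sequence.
4: 3, 1, 2 → 3
3: 1, 2 → 2
1: 0
5: 2 → 1
2: 0
Total: 3 + 2 + 0 + 1 + 0 = 6

6 discordant pairs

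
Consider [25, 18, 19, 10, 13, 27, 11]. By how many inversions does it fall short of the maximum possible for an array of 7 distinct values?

Maximum inversions for 7 distinct elements is C(7, 2) = 7·6/2 = 21.
Current inversions — for each element, count later smaller elements:
25: 5
18: 3
19: 3
10: 0
13: 1
27: 1
11: 0
Current total: 5 + 3 + 3 + 0 + 1 + 1 + 0 = 13
Shortfall: 21 − 13 = 8

8 inversions short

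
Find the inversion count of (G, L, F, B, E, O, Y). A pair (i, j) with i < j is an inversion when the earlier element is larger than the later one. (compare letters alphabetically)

8

Inversion pairs (indices are 1-based):
(1,3): G > F
(1,4): G > B
(1,5): G > E
(2,3): L > F
(2,4): L > B
(2,5): L > E
(3,4): F > B
(3,5): F > E
That's 8 pairs.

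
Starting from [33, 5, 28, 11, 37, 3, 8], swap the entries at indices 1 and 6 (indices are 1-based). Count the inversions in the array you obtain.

Positions 1 and 6 hold 33 and 3; after swapping, the array is [3, 5, 28, 11, 37, 33, 8].
Element-by-element contributions:
3: 0
5: 0
28: 2
11: 1
37: 2
33: 1
8: 0
Sum: 0 + 0 + 2 + 1 + 2 + 1 + 0 = 6

There are 6 inversions.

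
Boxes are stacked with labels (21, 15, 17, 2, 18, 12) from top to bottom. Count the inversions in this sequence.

10 inversions

Sweep left to right; for each value list the smaller values that follow it:
21: 5
15: 2
17: 2
2: 0
18: 1
12: 0
Sum: 5 + 2 + 2 + 0 + 1 + 0 = 10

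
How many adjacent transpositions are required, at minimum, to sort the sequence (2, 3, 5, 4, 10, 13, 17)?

Each adjacent swap fixes exactly one inversion, so the minimum swap count equals the number of inversions.
Count inversions — for each element, later elements that are smaller:
2: none → 0
3: none → 0
5: 4 → 1
4: none → 0
10: none → 0
13: none → 0
17: none → 0
Total inversions: 0 + 0 + 1 + 0 + 0 + 0 + 0 = 1

Adjacent swaps: 1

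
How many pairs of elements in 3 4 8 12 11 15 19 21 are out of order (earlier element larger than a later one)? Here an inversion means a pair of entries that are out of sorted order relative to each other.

Sweep left to right; for each value list the smaller values that follow it:
3 → none → 0
4 → none → 0
8 → none → 0
12 → 11 → 1
11 → none → 0
15 → none → 0
19 → none → 0
21 → none → 0
Sum: 0 + 0 + 0 + 1 + 0 + 0 + 0 + 0 = 1

1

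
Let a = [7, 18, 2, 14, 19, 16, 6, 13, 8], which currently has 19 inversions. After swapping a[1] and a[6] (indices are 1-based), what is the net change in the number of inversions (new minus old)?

+3

Positions 1 and 6 hold 7 and 16; after swapping, the array is [16, 18, 2, 14, 19, 7, 6, 13, 8].
Element-by-element contributions:
16: 6
18: 6
2: 0
14: 4
19: 4
7: 1
6: 0
13: 1
8: 0
Sum: 6 + 6 + 0 + 4 + 4 + 1 + 0 + 1 + 0 = 22
Change: 22 − 19 = +3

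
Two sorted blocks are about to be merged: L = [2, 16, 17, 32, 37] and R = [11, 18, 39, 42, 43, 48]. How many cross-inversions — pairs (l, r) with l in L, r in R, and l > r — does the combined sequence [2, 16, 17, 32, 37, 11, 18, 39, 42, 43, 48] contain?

Take each right-half value and tally the left-half values above it:
r = 11: 16, 17, 32, 37 → 4
r = 18: 32, 37 → 2
r = 39: none → 0
r = 42: none → 0
r = 43: none → 0
r = 48: none → 0
Cross-inversions: 4 + 2 + 0 + 0 + 0 + 0 = 6

Cross-inversions: 6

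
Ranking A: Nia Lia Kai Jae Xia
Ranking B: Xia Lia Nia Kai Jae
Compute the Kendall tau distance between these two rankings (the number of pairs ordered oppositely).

5

Assign each item its position (1..5) in the first ordering, then rewrite the second ordering as that position sequence:
positions: Nia→1, Lia→2, Kai→3, Jae→4, Xia→5
second ordering as positions: [5, 2, 1, 3, 4]
Discordant pairs = inversions in this position sequence.
5: 2, 1, 3, 4 → 4
2: 1 → 1
1: 0
3: 0
4: 0
Total: 4 + 1 + 0 + 0 + 0 = 5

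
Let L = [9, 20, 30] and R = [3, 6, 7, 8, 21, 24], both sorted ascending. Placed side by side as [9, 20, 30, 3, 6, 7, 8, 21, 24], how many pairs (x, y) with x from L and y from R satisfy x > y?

14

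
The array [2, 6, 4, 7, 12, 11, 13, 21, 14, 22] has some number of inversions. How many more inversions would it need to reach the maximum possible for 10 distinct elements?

42

Maximum inversions for 10 distinct elements is C(10, 2) = 10·9/2 = 45.
Current inversions — for each element, count later smaller elements:
2: 0
6: 1
4: 0
7: 0
12: 1
11: 0
13: 0
21: 1
14: 0
22: 0
Current total: 0 + 1 + 0 + 0 + 1 + 0 + 0 + 1 + 0 + 0 = 3
Shortfall: 45 − 3 = 42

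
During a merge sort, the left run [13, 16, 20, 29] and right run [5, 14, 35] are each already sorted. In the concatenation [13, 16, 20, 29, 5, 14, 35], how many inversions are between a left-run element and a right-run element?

7 split inversions

Take each right-half value and tally the left-half values above it:
r = 5: 13, 16, 20, 29 → 4
r = 14: 16, 20, 29 → 3
r = 35: none → 0
Cross-inversions: 4 + 3 + 0 = 7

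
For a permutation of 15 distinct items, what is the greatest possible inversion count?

A reversed (strictly descending) arrangement makes every pair an inversion, giving C(15, 2) inversions.
C(15, 2) = 15·14/2 = 105

105 inversions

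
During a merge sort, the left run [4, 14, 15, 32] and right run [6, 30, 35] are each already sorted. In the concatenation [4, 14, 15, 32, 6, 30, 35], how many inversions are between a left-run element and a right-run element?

4

For each element r of the right run, count left-run elements greater than r:
r = 6: 14, 15, 32 → 3
r = 30: 32 → 1
r = 35: none → 0
Cross-inversions: 3 + 1 + 0 = 4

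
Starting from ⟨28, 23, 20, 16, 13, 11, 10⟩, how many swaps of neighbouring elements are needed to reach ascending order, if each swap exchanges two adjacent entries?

21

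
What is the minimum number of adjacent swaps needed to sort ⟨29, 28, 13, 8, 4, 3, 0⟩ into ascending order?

Each adjacent swap fixes exactly one inversion, so the minimum swap count equals the number of inversions.
Count inversions — for each element, later elements that are smaller:
29: 28, 13, 8, 4, 3, 0 → 6
28: 13, 8, 4, 3, 0 → 5
13: 8, 4, 3, 0 → 4
8: 4, 3, 0 → 3
4: 3, 0 → 2
3: 0 → 1
0: none → 0
Total inversions: 6 + 5 + 4 + 3 + 2 + 1 + 0 = 21

21 swaps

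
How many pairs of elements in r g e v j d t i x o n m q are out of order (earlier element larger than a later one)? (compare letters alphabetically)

Out-of-order pairs: 34

Sweep left to right; for each value list the smaller values that follow it:
r → g, e, j, d, i, o, n, m, q → 9
g → e, d → 2
e → d → 1
v → j, d, t, i, o, n, m, q → 8
j → d, i → 2
d → none → 0
t → i, o, n, m, q → 5
i → none → 0
x → o, n, m, q → 4
o → n, m → 2
n → m → 1
m → none → 0
q → none → 0
Sum: 9 + 2 + 1 + 8 + 2 + 0 + 5 + 0 + 4 + 2 + 1 + 0 + 0 = 34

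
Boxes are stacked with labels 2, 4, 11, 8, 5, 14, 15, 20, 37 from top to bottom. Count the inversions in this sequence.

Element-by-element contributions:
2: 0
4: 0
11: 2
8: 1
5: 0
14: 0
15: 0
20: 0
37: 0
Sum: 0 + 0 + 2 + 1 + 0 + 0 + 0 + 0 + 0 = 3

There are 3 inversions.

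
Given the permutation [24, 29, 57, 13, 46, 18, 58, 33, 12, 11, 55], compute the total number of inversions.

Sweep left to right; for each value list the smaller values that follow it:
24: 4
29: 4
57: 7
13: 2
46: 4
18: 2
58: 4
33: 2
12: 1
11: 0
55: 0
Sum: 4 + 4 + 7 + 2 + 4 + 2 + 4 + 2 + 1 + 0 + 0 = 30

Inversions: 30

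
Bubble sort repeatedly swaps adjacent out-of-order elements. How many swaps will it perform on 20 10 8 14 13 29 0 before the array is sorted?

12

The minimum number of adjacent swaps to sort an array equals its inversion count, since every such swap removes exactly one inversion.
Count inversions — for each element, later elements that are smaller:
20: 10, 8, 14, 13, 0 → 5
10: 8, 0 → 2
8: 0 → 1
14: 13, 0 → 2
13: 0 → 1
29: 0 → 1
0: none → 0
Total inversions: 5 + 2 + 1 + 2 + 1 + 1 + 0 = 12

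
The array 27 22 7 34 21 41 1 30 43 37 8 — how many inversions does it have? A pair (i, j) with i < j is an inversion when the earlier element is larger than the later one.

24 out-of-order pairs

Element-by-element contributions:
27: 5
22: 4
7: 1
34: 4
21: 2
41: 4
1: 0
30: 1
43: 2
37: 1
8: 0
Sum: 5 + 4 + 1 + 4 + 2 + 4 + 0 + 1 + 2 + 1 + 0 = 24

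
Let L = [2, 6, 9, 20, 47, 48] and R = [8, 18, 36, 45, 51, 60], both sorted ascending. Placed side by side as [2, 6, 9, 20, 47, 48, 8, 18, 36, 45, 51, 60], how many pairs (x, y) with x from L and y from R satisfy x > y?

11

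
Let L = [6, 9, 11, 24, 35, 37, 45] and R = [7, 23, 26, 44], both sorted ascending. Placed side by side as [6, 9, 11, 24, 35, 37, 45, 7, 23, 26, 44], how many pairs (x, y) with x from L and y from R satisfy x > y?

14 cross-inversions

Count, for every r in R, how many entries of L exceed r:
r = 7: 9, 11, 24, 35, 37, 45 → 6
r = 23: 24, 35, 37, 45 → 4
r = 26: 35, 37, 45 → 3
r = 44: 45 → 1
Cross-inversions: 6 + 4 + 3 + 1 = 14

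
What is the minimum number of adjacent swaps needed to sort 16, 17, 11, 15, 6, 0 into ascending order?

Each adjacent swap fixes exactly one inversion, so the minimum swap count equals the number of inversions.
Count inversions — for each element, later elements that are smaller:
16: 11, 15, 6, 0 → 4
17: 11, 15, 6, 0 → 4
11: 6, 0 → 2
15: 6, 0 → 2
6: 0 → 1
0: none → 0
Total inversions: 4 + 4 + 2 + 2 + 1 + 0 = 13

13 swaps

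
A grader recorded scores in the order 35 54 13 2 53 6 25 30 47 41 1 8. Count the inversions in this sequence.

Element-by-element contributions:
35 → 13, 2, 6, 25, 30, 1, 8 → 7
54 → 13, 2, 53, 6, 25, 30, 47, 41, 1, 8 → 10
13 → 2, 6, 1, 8 → 4
2 → 1 → 1
53 → 6, 25, 30, 47, 41, 1, 8 → 7
6 → 1 → 1
25 → 1, 8 → 2
30 → 1, 8 → 2
47 → 41, 1, 8 → 3
41 → 1, 8 → 2
1 → none → 0
8 → none → 0
Sum: 7 + 10 + 4 + 1 + 7 + 1 + 2 + 2 + 3 + 2 + 0 + 0 = 39

Inversions: 39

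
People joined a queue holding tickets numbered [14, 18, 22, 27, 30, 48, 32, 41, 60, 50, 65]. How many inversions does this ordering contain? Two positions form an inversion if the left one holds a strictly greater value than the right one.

There are 3 inversions.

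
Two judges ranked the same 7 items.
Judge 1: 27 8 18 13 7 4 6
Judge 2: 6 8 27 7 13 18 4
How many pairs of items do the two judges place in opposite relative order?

Assign each item its position (1..7) in the first ordering, then rewrite the second ordering as that position sequence:
positions: 27→1, 8→2, 18→3, 13→4, 7→5, 4→6, 6→7
second ordering as positions: [7, 2, 1, 5, 4, 3, 6]
Discordant pairs = inversions in this position sequence.
7: 2, 1, 5, 4, 3, 6 → 6
2: 1 → 1
1: 0
5: 4, 3 → 2
4: 3 → 1
3: 0
6: 0
Total: 6 + 1 + 0 + 2 + 1 + 0 + 0 = 10

10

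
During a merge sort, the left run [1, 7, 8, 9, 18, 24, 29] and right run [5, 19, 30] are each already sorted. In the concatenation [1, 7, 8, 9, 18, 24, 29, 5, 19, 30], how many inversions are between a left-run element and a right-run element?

Take each right-half value and tally the left-half values above it:
r = 5: 7, 8, 9, 18, 24, 29 → 6
r = 19: 24, 29 → 2
r = 30: none → 0
Cross-inversions: 6 + 2 + 0 = 8

8 split inversions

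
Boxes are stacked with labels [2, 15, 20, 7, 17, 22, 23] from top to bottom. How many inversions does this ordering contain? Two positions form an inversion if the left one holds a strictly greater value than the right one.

3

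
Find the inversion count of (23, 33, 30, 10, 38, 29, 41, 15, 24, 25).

23 out-of-order pairs

For each element, count later entries that are smaller:
23 → 10, 15 → 2
33 → 30, 10, 29, 15, 24, 25 → 6
30 → 10, 29, 15, 24, 25 → 5
10 → none → 0
38 → 29, 15, 24, 25 → 4
29 → 15, 24, 25 → 3
41 → 15, 24, 25 → 3
15 → none → 0
24 → none → 0
25 → none → 0
Sum: 2 + 6 + 5 + 0 + 4 + 3 + 3 + 0 + 0 + 0 = 23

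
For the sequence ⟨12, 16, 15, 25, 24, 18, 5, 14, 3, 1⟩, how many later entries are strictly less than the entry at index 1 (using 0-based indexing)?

The element at index 1 is 16.
Elements after it: 15, 25, 24, 18, 5, 14, 3, 1
Those smaller than 16: 15, 5, 14, 3, 1

5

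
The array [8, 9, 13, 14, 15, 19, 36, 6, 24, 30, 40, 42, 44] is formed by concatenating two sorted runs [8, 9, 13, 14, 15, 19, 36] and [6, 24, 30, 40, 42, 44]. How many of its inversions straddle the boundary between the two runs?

There are 9 cross-inversions.

For each element r of the right run, count left-run elements greater than r:
r = 6: 8, 9, 13, 14, 15, 19, 36 → 7
r = 24: 36 → 1
r = 30: 36 → 1
r = 40: none → 0
r = 42: none → 0
r = 44: none → 0
Cross-inversions: 7 + 1 + 1 + 0 + 0 + 0 = 9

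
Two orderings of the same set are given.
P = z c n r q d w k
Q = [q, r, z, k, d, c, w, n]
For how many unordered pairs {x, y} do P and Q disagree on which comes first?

Disagreeing pairs: 14

Assign each item its position (1..8) in the first ordering, then rewrite the second ordering as that position sequence:
positions: z→1, c→2, n→3, r→4, q→5, d→6, w→7, k→8
second ordering as positions: [5, 4, 1, 8, 6, 2, 7, 3]
Discordant pairs = inversions in this position sequence.
5: 4, 1, 2, 3 → 4
4: 1, 2, 3 → 3
1: 0
8: 6, 2, 7, 3 → 4
6: 2, 3 → 2
2: 0
7: 3 → 1
3: 0
Total: 4 + 3 + 0 + 4 + 2 + 0 + 1 + 0 = 14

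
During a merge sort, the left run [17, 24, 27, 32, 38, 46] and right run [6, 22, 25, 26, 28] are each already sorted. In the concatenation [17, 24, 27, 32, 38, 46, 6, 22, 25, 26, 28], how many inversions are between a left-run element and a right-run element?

Take each right-half value and tally the left-half values above it:
r = 6: 17, 24, 27, 32, 38, 46 → 6
r = 22: 24, 27, 32, 38, 46 → 5
r = 25: 27, 32, 38, 46 → 4
r = 26: 27, 32, 38, 46 → 4
r = 28: 32, 38, 46 → 3
Cross-inversions: 6 + 5 + 4 + 4 + 3 = 22

There are 22 cross-inversions.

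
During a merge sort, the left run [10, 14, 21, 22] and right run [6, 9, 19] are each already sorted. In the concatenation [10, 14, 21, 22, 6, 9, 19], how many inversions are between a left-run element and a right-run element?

For each element r of the right run, count left-run elements greater than r:
r = 6: 10, 14, 21, 22 → 4
r = 9: 10, 14, 21, 22 → 4
r = 19: 21, 22 → 2
Cross-inversions: 4 + 4 + 2 = 10

Split inversions: 10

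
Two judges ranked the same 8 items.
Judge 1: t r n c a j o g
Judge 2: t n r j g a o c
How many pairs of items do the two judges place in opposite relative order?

Assign each item its position (1..8) in the first ordering, then rewrite the second ordering as that position sequence:
positions: t→1, r→2, n→3, c→4, a→5, j→6, o→7, g→8
second ordering as positions: [1, 3, 2, 6, 8, 5, 7, 4]
Discordant pairs = inversions in this position sequence.
1: 0
3: 2 → 1
2: 0
6: 5, 4 → 2
8: 5, 7, 4 → 3
5: 4 → 1
7: 4 → 1
4: 0
Total: 0 + 1 + 0 + 2 + 3 + 1 + 1 + 0 = 8

8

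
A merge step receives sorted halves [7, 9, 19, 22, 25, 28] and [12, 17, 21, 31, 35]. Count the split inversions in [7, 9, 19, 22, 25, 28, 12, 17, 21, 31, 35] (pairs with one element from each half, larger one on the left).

11

For each element r of the right run, count left-run elements greater than r:
r = 12: 19, 22, 25, 28 → 4
r = 17: 19, 22, 25, 28 → 4
r = 21: 22, 25, 28 → 3
r = 31: none → 0
r = 35: none → 0
Cross-inversions: 4 + 4 + 3 + 0 + 0 = 11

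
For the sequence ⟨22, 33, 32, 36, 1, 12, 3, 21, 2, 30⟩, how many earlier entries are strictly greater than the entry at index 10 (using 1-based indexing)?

3 such elements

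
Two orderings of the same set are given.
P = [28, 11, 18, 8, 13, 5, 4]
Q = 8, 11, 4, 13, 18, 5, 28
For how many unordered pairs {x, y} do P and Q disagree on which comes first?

There are 12 disagreeing pairs.

Assign each item its position (1..7) in the first ordering, then rewrite the second ordering as that position sequence:
positions: 28→1, 11→2, 18→3, 8→4, 13→5, 5→6, 4→7
second ordering as positions: [4, 2, 7, 5, 3, 6, 1]
Discordant pairs = inversions in this position sequence.
4: 2, 3, 1 → 3
2: 1 → 1
7: 5, 3, 6, 1 → 4
5: 3, 1 → 2
3: 1 → 1
6: 1 → 1
1: 0
Total: 3 + 1 + 4 + 2 + 1 + 1 + 0 = 12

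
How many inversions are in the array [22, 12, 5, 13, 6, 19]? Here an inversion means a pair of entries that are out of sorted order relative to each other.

8

Listing every pair i<j with a[i]>a[j] (using 0-based positions):
(0,1): 22 > 12
(0,2): 22 > 5
(0,3): 22 > 13
(0,4): 22 > 6
(0,5): 22 > 19
(1,2): 12 > 5
(1,4): 12 > 6
(3,4): 13 > 6
That's 8 pairs.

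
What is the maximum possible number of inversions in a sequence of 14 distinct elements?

91

A reversed (strictly descending) arrangement makes every pair an inversion, giving C(14, 2) inversions.
C(14, 2) = 14·13/2 = 91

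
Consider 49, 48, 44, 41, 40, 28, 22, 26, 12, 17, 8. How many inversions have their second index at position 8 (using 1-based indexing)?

The element at index 8 is 26.
Elements before it: 49, 48, 44, 41, 40, 28, 22
Those larger than 26: 49, 48, 44, 41, 40, 28

6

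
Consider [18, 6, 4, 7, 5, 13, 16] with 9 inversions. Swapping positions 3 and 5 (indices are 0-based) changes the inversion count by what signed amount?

Positions 3 and 5 hold 7 and 13; after swapping, the array is [18, 6, 4, 13, 5, 7, 16].
Count, for each position, how many later elements it exceeds:
18 → 6, 4, 13, 5, 7, 16 → 6
6 → 4, 5 → 2
4 → none → 0
13 → 5, 7 → 2
5 → none → 0
7 → none → 0
16 → none → 0
Sum: 6 + 2 + 0 + 2 + 0 + 0 + 0 = 10
Change: 10 − 9 = +1

+1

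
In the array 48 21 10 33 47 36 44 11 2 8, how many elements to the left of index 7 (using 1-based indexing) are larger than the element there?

2

The element at index 7 is 44.
Elements before it: 48, 21, 10, 33, 47, 36
Those larger than 44: 48, 47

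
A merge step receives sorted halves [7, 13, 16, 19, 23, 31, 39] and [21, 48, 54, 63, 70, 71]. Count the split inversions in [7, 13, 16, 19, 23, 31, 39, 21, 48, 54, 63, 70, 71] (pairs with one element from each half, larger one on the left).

Split inversions: 3

Take each right-half value and tally the left-half values above it:
r = 21: 23, 31, 39 → 3
r = 48: none → 0
r = 54: none → 0
r = 63: none → 0
r = 70: none → 0
r = 71: none → 0
Cross-inversions: 3 + 0 + 0 + 0 + 0 + 0 = 3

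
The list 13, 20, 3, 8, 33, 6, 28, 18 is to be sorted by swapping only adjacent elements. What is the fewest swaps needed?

There are 12 swaps.

Each adjacent swap fixes exactly one inversion, so the minimum swap count equals the number of inversions.
Count inversions — for each element, later elements that are smaller:
13: 3, 8, 6 → 3
20: 3, 8, 6, 18 → 4
3: none → 0
8: 6 → 1
33: 6, 28, 18 → 3
6: none → 0
28: 18 → 1
18: none → 0
Total inversions: 3 + 4 + 0 + 1 + 3 + 0 + 1 + 0 = 12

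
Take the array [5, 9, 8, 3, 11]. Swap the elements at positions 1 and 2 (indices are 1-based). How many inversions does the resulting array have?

Positions 1 and 2 hold 5 and 9; after swapping, the array is [9, 5, 8, 3, 11].
Element-by-element contributions:
9 → 5, 8, 3 → 3
5 → 3 → 1
8 → 3 → 1
3 → none → 0
11 → none → 0
Sum: 3 + 1 + 1 + 0 + 0 = 5

5 inversions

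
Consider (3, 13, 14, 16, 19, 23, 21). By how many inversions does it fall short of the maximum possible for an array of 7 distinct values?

20 inversions short

Maximum inversions for 7 distinct elements is C(7, 2) = 7·6/2 = 21.
Current inversions — for each element, count later smaller elements:
3: 0
13: 0
14: 0
16: 0
19: 0
23: 1
21: 0
Current total: 0 + 0 + 0 + 0 + 0 + 1 + 0 = 1
Shortfall: 21 − 1 = 20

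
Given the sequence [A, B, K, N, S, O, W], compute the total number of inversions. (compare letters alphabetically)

Inversions: 1

Inversion pairs (indices are 1-based):
(5,6): S > O
That's 1 pair.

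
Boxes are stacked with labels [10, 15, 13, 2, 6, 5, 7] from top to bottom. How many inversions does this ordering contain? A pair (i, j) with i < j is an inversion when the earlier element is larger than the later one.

14

Count, for each position, how many later elements it exceeds:
10 → 2, 6, 5, 7 → 4
15 → 13, 2, 6, 5, 7 → 5
13 → 2, 6, 5, 7 → 4
2 → none → 0
6 → 5 → 1
5 → none → 0
7 → none → 0
Sum: 4 + 5 + 4 + 0 + 1 + 0 + 0 = 14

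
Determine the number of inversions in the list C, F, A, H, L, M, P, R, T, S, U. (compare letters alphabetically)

For each element, count later entries that are smaller:
C: 1
F: 1
A: 0
H: 0
L: 0
M: 0
P: 0
R: 0
T: 1
S: 0
U: 0
Sum: 1 + 1 + 0 + 0 + 0 + 0 + 0 + 0 + 1 + 0 + 0 = 3

3 out-of-order pairs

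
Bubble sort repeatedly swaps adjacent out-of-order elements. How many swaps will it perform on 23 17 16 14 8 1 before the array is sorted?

The minimum number of adjacent swaps to sort an array equals its inversion count, since every such swap removes exactly one inversion.
Count inversions — for each element, later elements that are smaller:
23: 17, 16, 14, 8, 1 → 5
17: 16, 14, 8, 1 → 4
16: 14, 8, 1 → 3
14: 8, 1 → 2
8: 1 → 1
1: none → 0
Total inversions: 5 + 4 + 3 + 2 + 1 + 0 = 15

There are 15 swaps.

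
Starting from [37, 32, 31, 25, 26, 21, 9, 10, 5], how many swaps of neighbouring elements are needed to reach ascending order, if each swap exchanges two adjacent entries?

The minimum number of adjacent swaps to sort an array equals its inversion count, since every such swap removes exactly one inversion.
Count inversions — for each element, later elements that are smaller:
37: 32, 31, 25, 26, 21, 9, 10, 5 → 8
32: 31, 25, 26, 21, 9, 10, 5 → 7
31: 25, 26, 21, 9, 10, 5 → 6
25: 21, 9, 10, 5 → 4
26: 21, 9, 10, 5 → 4
21: 9, 10, 5 → 3
9: 5 → 1
10: 5 → 1
5: none → 0
Total inversions: 8 + 7 + 6 + 4 + 4 + 3 + 1 + 1 + 0 = 34

There are 34 swaps.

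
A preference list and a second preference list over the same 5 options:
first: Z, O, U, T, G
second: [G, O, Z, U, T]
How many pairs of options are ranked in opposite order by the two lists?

Assign each item its position (1..5) in the first ordering, then rewrite the second ordering as that position sequence:
positions: Z→1, O→2, U→3, T→4, G→5
second ordering as positions: [5, 2, 1, 3, 4]
Discordant pairs = inversions in this position sequence.
5: 2, 1, 3, 4 → 4
2: 1 → 1
1: 0
3: 0
4: 0
Total: 4 + 1 + 0 + 0 + 0 = 5

Pairs: 5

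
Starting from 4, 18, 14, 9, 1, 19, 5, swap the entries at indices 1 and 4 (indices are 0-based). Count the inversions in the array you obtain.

6 inversions

Positions 1 and 4 hold 18 and 1; after swapping, the array is [4, 1, 14, 9, 18, 19, 5].
Sweep left to right; for each value list the smaller values that follow it:
4: 1
1: 0
14: 2
9: 1
18: 1
19: 1
5: 0
Sum: 1 + 0 + 2 + 1 + 1 + 1 + 0 = 6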